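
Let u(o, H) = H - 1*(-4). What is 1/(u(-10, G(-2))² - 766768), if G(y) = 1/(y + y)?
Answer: -16/12268063 ≈ -1.3042e-6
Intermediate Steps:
G(y) = 1/(2*y)
u(o, H) = 4 + H (u(o, H) = H + 4 = 4 + H)
1/(u(-10, G(-2))² - 766768) = 1/((4 + (½)/(-2))² - 766768) = 1/((4 + (½)*(-½))² - 766768) = 1/((4 - ¼)² - 766768) = 1/((15/4)² - 766768) = 1/(225/16 - 766768) = 1/(-12268063/16) = -16/12268063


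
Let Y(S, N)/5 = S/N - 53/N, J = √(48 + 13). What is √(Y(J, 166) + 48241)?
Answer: √(1329285006 + 830*√61)/166 ≈ 219.64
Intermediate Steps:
J = √61 ≈ 7.8102
Y(S, N) = -265/N + 5*S/N (Y(S, N) = 5*(S/N - 53/N) = 5*(-53/N + S/N) = -265/N + 5*S/N)
√(Y(J, 166) + 48241) = √(5*(-53 + √61)/166 + 48241) = √(5*(1/166)*(-53 + √61) + 48241) = √((-265/166 + 5*√61/166) + 48241) = √(8007741/166 + 5*√61/166)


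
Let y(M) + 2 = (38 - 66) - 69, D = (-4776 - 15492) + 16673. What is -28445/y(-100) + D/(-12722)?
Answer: 362233195/1259478 ≈ 287.61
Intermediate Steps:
D = -3595 (D = -20268 + 16673 = -3595)
y(M) = -99 (y(M) = -2 + ((38 - 66) - 69) = -2 + (-28 - 69) = -2 - 97 = -99)
-28445/y(-100) + D/(-12722) = -28445/(-99) - 3595/(-12722) = -28445*(-1/99) - 3595*(-1/12722) = 28445/99 + 3595/12722 = 362233195/1259478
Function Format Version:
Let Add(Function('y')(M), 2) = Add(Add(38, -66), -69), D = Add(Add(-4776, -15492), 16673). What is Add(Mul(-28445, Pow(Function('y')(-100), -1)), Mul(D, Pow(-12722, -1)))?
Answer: Rational(362233195, 1259478) ≈ 287.61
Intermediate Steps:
D = -3595 (D = Add(-20268, 16673) = -3595)
Function('y')(M) = -99 (Function('y')(M) = Add(-2, Add(Add(38, -66), -69)) = Add(-2, Add(-28, -69)) = Add(-2, -97) = -99)
Add(Mul(-28445, Pow(Function('y')(-100), -1)), Mul(D, Pow(-12722, -1))) = Add(Mul(-28445, Pow(-99, -1)), Mul(-3595, Pow(-12722, -1))) = Add(Mul(-28445, Rational(-1, 99)), Mul(-3595, Rational(-1, 12722))) = Add(Rational(28445, 99), Rational(3595, 12722)) = Rational(362233195, 1259478)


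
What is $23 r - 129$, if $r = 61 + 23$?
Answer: $1803$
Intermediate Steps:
$r = 84$
$23 r - 129 = 23 \cdot 84 - 129 = 1932 - 129 = 1803$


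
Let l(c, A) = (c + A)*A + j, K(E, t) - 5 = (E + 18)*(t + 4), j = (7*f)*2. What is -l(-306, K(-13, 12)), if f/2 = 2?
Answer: 18729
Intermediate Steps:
f = 4 (f = 2*2 = 4)
j = 56 (j = (7*4)*2 = 28*2 = 56)
K(E, t) = 5 + (4 + t)*(18 + E) (K(E, t) = 5 + (E + 18)*(t + 4) = 5 + (18 + E)*(4 + t) = 5 + (4 + t)*(18 + E))
l(c, A) = 56 + A*(A + c) (l(c, A) = (c + A)*A + 56 = (A + c)*A + 56 = A*(A + c) + 56 = 56 + A*(A + c))
-l(-306, K(-13, 12)) = -(56 + (77 + 4*(-13) + 18*12 - 13*12)² + (77 + 4*(-13) + 18*12 - 13*12)*(-306)) = -(56 + (77 - 52 + 216 - 156)² + (77 - 52 + 216 - 156)*(-306)) = -(56 + 85² + 85*(-306)) = -(56 + 7225 - 26010) = -1*(-18729) = 18729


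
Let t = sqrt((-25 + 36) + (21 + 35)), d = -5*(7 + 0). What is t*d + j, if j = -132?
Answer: -132 - 35*sqrt(67) ≈ -418.49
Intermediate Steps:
d = -35 (d = -5*7 = -35)
t = sqrt(67) (t = sqrt(11 + 56) = sqrt(67) ≈ 8.1853)
t*d + j = sqrt(67)*(-35) - 132 = -35*sqrt(67) - 132 = -132 - 35*sqrt(67)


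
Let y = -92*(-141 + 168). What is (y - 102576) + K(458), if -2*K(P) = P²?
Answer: -209942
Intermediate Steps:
y = -2484 (y = -92*27 = -2484)
K(P) = -P²/2
(y - 102576) + K(458) = (-2484 - 102576) - ½*458² = -105060 - ½*209764 = -105060 - 104882 = -209942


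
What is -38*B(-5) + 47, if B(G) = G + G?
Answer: 427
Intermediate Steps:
B(G) = 2*G
-38*B(-5) + 47 = -76*(-5) + 47 = -38*(-10) + 47 = 380 + 47 = 427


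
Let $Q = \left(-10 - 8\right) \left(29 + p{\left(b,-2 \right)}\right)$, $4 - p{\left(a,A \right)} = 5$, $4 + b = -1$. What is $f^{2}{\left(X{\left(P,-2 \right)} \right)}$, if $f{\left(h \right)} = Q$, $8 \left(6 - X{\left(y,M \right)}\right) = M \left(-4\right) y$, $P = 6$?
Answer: $254016$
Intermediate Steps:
$b = -5$ ($b = -4 - 1 = -5$)
$p{\left(a,A \right)} = -1$ ($p{\left(a,A \right)} = 4 - 5 = -1$)
$Q = -504$ ($Q = \left(-10 - 8\right) \left(29 - 1\right) = \left(-18\right) 28 = -504$)
$X{\left(y,M \right)} = 6 + \frac{M y}{2}$ ($X{\left(y,M \right)} = 6 - \frac{M \left(-4\right) y}{8} = 6 - \frac{- 4 M y}{8} = 6 - \frac{\left(-4\right) M y}{8} = 6 + \frac{M y}{2}$)
$f{\left(h \right)} = -504$
$f^{2}{\left(X{\left(P,-2 \right)} \right)} = \left(-504\right)^{2} = 254016$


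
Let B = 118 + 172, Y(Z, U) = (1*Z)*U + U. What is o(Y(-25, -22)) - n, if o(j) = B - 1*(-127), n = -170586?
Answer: 171003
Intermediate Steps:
Y(Z, U) = U + U*Z (Y(Z, U) = Z*U + U = U*Z + U = U + U*Z)
B = 290
o(j) = 417 (o(j) = 290 - 1*(-127) = 290 + 127 = 417)
o(Y(-25, -22)) - n = 417 - 1*(-170586) = 417 + 170586 = 171003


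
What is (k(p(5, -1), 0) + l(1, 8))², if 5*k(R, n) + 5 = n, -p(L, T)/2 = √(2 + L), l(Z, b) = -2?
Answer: 9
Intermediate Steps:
p(L, T) = -2*√(2 + L)
k(R, n) = -1 + n/5
(k(p(5, -1), 0) + l(1, 8))² = ((-1 + (⅕)*0) - 2)² = ((-1 + 0) - 2)² = (-1 - 2)² = (-3)² = 9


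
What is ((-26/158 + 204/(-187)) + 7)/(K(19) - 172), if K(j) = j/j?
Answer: -1664/49533 ≈ -0.033594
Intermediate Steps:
K(j) = 1
((-26/158 + 204/(-187)) + 7)/(K(19) - 172) = ((-26/158 + 204/(-187)) + 7)/(1 - 172) = ((-26*1/158 + 204*(-1/187)) + 7)/(-171) = ((-13/79 - 12/11) + 7)*(-1/171) = (-1091/869 + 7)*(-1/171) = (4992/869)*(-1/171) = -1664/49533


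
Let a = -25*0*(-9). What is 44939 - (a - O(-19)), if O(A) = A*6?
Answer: 44825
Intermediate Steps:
O(A) = 6*A
a = 0 (a = 0*(-9) = 0)
44939 - (a - O(-19)) = 44939 - (0 - 6*(-19)) = 44939 - (0 - 1*(-114)) = 44939 - (0 + 114) = 44939 - 1*114 = 44939 - 114 = 44825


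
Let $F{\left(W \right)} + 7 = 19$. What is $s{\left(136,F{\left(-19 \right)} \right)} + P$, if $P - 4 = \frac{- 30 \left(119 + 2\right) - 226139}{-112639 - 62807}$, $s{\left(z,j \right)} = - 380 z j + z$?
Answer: $- \frac{108779799151}{175446} \approx -6.2002 \cdot 10^{5}$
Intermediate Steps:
$F{\left(W \right)} = 12$ ($F{\left(W \right)} = -7 + 19 = 12$)
$s{\left(z,j \right)} = z - 380 j z$ ($s{\left(z,j \right)} = - 380 j z + z = z - 380 j z$)
$P = \frac{931553}{175446}$ ($P = 4 + \frac{- 30 \left(119 + 2\right) - 226139}{-112639 - 62807} = 4 + \frac{\left(-30\right) 121 - 226139}{-175446} = 4 + \left(-3630 - 226139\right) \left(- \frac{1}{175446}\right) = 4 - - \frac{229769}{175446} = 4 + \frac{229769}{175446} = \frac{931553}{175446} \approx 5.3096$)
$s{\left(136,F{\left(-19 \right)} \right)} + P = 136 \left(1 - 4560\right) + \frac{931553}{175446} = 136 \left(-4559\right) + \frac{931553}{175446} = -620024 + \frac{931553}{175446} = - \frac{108779799151}{175446}$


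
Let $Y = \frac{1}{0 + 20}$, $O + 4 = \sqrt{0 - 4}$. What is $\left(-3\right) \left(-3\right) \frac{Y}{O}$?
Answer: $- \frac{9}{100} - \frac{9 i}{200} \approx -0.09 - 0.045 i$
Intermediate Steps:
$O = -4 + 2 i$ ($O = -4 + \sqrt{0 - 4} = -4 + \sqrt{-4} = -4 + 2 i \approx -4.0 + 2.0 i$)
$Y = \frac{1}{20} \approx 0.05$
$\left(-3\right) \left(-3\right) \frac{Y}{O} = \left(-3\right) \left(-3\right) \frac{1}{20 \left(-4 + 2 i\right)} = 9 \frac{\frac{1}{20} \left(-4 - 2 i\right)}{20} = 9 \frac{-4 - 2 i}{400} = \frac{9 \left(-4 - 2 i\right)}{400}$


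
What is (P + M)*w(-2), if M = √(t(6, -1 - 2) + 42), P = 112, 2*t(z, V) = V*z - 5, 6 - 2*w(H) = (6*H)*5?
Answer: 3696 + 33*√122/2 ≈ 3878.3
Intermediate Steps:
w(H) = 3 - 15*H (w(H) = 3 - 6*H*5/2 = 3 - 15*H)
t(z, V) = -5/2 + V*z/2 (t(z, V) = (V*z - 5)/2 = (-5 + V*z)/2 = -5/2 + V*z/2)
M = √122/2 (M = √((-5/2 + (½)*(-1 - 2)*6) + 42) = √((-5/2 + (½)*(-3)*6) + 42) = √((-5/2 - 9) + 42) = √(-23/2 + 42) = √(61/2) = √122/2 ≈ 5.5227)
(P + M)*w(-2) = (112 + √122/2)*(3 - 15*(-2)) = (112 + √122/2)*(3 + 30) = (112 + √122/2)*33 = 3696 + 33*√122/2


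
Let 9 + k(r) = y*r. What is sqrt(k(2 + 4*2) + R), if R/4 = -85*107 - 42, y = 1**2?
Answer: I*sqrt(36547) ≈ 191.17*I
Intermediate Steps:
y = 1
k(r) = -9 + r (k(r) = -9 + 1*r = -9 + r)
R = -36548 (R = 4*(-85*107 - 42) = 4*(-9095 - 42) = 4*(-9137) = -36548)
sqrt(k(2 + 4*2) + R) = sqrt((-9 + (2 + 4*2)) - 36548) = sqrt((-9 + (2 + 8)) - 36548) = sqrt((-9 + 10) - 36548) = sqrt(1 - 36548) = sqrt(-36547) = I*sqrt(36547)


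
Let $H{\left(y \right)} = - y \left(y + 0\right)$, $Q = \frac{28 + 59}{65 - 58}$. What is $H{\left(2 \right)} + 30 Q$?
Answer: $\frac{2582}{7} \approx 368.86$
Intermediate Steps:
$Q = \frac{87}{7} \approx 12.429$
$H{\left(y \right)} = - y^{2}$ ($H{\left(y \right)} = - y y = - y^{2}$)
$H{\left(2 \right)} + 30 Q = - 2^{2} + 30 \cdot \frac{87}{7} = \left(-1\right) 4 + \frac{2610}{7} = -4 + \frac{2610}{7} = \frac{2582}{7}$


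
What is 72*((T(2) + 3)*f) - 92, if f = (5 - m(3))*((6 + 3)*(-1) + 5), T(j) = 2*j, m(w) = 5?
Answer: -92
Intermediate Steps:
f = 0 (f = (5 - 1*5)*((6 + 3)*(-1) + 5) = (5 - 5)*(9*(-1) + 5) = 0*(-9 + 5) = 0*(-4) = 0)
72*((T(2) + 3)*f) - 92 = 72*((2*2 + 3)*0) - 92 = 72*((4 + 3)*0) - 92 = 72*(7*0) - 92 = 72*0 - 92 = 0 - 92 = -92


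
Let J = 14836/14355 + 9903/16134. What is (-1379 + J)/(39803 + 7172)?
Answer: -106333267147/3626525900250 ≈ -0.029321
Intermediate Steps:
J = 127173863/77201190 (J = 14836*(1/14355) + 9903*(1/16134) = 14836/14355 + 3301/5378 = 127173863/77201190 ≈ 1.6473)
(-1379 + J)/(39803 + 7172) = (-1379 + 127173863/77201190)/(39803 + 7172) = -106333267147/77201190/46975 = -106333267147/77201190*1/46975 = -106333267147/3626525900250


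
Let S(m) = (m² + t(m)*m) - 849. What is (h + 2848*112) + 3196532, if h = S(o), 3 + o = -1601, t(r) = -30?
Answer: 6135595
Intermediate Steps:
o = -1604 (o = -3 - 1601 = -1604)
S(m) = -849 + m² - 30*m (S(m) = (m² - 30*m) - 849 = -849 + m² - 30*m)
h = 2620087 (h = -849 + (-1604)² - 30*(-1604) = -849 + 2572816 + 48120 = 2620087)
(h + 2848*112) + 3196532 = (2620087 + 2848*112) + 3196532 = (2620087 + 318976) + 3196532 = 2939063 + 3196532 = 6135595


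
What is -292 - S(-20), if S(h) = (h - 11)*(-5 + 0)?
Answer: -447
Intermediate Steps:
S(h) = 55 - 5*h (S(h) = (-11 + h)*(-5) = 55 - 5*h)
-292 - S(-20) = -292 - (55 - 5*(-20)) = -292 - (55 + 100) = -292 - 1*155 = -292 - 155 = -447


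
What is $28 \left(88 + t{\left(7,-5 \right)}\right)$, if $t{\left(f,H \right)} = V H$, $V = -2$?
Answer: $2744$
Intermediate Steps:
$t{\left(f,H \right)} = - 2 H$
$28 \left(88 + t{\left(7,-5 \right)}\right) = 28 \left(88 - -10\right) = 28 \left(88 + 10\right) = 28 \cdot 98 = 2744$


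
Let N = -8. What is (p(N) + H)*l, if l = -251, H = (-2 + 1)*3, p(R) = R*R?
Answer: -15311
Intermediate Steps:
p(R) = R²
H = -3 (H = -1*3 = -3)
(p(N) + H)*l = ((-8)² - 3)*(-251) = (64 - 3)*(-251) = 61*(-251) = -15311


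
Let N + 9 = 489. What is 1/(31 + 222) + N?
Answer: 121441/253 ≈ 480.00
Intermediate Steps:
N = 480 (N = -9 + 489 = 480)
1/(31 + 222) + N = 1/(31 + 222) + 480 = 1/253 + 480 = 121441/253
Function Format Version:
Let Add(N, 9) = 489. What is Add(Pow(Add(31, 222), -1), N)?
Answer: Rational(121441, 253) ≈ 480.00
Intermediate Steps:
N = 480 (N = Add(-9, 489) = 480)
Add(Pow(Add(31, 222), -1), N) = Add(Pow(Add(31, 222), -1), 480) = Add(Pow(253, -1), 480) = Add(Rational(1, 253), 480) = Rational(121441, 253)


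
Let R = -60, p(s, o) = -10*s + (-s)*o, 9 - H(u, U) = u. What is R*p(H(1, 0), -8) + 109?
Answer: 1069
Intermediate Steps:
H(u, U) = 9 - u
p(s, o) = -10*s - o*s
R*p(H(1, 0), -8) + 109 = -(-60)*(9 - 1*1)*(10 - 8) + 109 = -(-60)*(9 - 1)*2 + 109 = -(-60)*8*2 + 109 = -60*(-16) + 109 = 960 + 109 = 1069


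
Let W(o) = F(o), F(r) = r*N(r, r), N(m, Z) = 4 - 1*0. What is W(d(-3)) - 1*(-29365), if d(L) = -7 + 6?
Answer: 29361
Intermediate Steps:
N(m, Z) = 4 (N(m, Z) = 4 + 0 = 4)
F(r) = 4*r (F(r) = r*4 = 4*r)
d(L) = -1
W(o) = 4*o
W(d(-3)) - 1*(-29365) = 4*(-1) - 1*(-29365) = -4 + 29365 = 29361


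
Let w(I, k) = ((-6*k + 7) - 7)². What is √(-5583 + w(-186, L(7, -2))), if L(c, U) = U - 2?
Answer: I*√5007 ≈ 70.76*I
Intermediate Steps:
L(c, U) = -2 + U
w(I, k) = 36*k² (w(I, k) = ((7 - 6*k) - 7)² = (-6*k)² = 36*k²)
√(-5583 + w(-186, L(7, -2))) = √(-5583 + 36*(-2 - 2)²) = √(-5583 + 36*(-4)²) = √(-5583 + 36*16) = √(-5583 + 576) = √(-5007) = I*√5007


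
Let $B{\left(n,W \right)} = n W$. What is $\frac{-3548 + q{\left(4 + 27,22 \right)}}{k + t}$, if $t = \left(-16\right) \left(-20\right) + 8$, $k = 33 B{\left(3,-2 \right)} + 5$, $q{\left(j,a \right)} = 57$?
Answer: $- \frac{3491}{135} \approx -25.859$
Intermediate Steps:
$B{\left(n,W \right)} = W n$
$k = -193$ ($k = 33 \left(\left(-2\right) 3\right) + 5 = 33 \left(-6\right) + 5 = -198 + 5 = -193$)
$t = 328$ ($t = 320 + 8 = 328$)
$\frac{-3548 + q{\left(4 + 27,22 \right)}}{k + t} = \frac{-3548 + 57}{-193 + 328} = - \frac{3491}{135}$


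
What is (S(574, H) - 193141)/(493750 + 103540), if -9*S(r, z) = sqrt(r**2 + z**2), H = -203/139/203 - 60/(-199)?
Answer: -193141/597290 - 7*sqrt(5144741665373)/148694748210 ≈ -0.32347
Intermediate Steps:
H = 8141/27661 (H = -203*1/139*(1/203) - 60*(-1/199) = -203/139*1/203 + 60/199 = -1/139 + 60/199 = 8141/27661 ≈ 0.29431)
S(r, z) = -sqrt(r**2 + z**2)/9
(S(574, H) - 193141)/(493750 + 103540) = (-sqrt(574**2 + (8141/27661)**2)/9 - 193141)/(493750 + 103540) = (-sqrt(329476 + 66275881/765130921)/9 - 193141)/597290 = (-7*sqrt(5144741665373)/248949 - 193141)*(1/597290) = (-193141 - 7*sqrt(5144741665373)/248949)*(1/597290) = -193141/597290 - 7*sqrt(5144741665373)/148694748210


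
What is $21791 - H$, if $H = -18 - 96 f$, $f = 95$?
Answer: $30929$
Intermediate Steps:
$H = -9138$ ($H = -18 - 9120 = -9138$)
$21791 - H = 21791 - -9138 = 21791 + 9138 = 30929$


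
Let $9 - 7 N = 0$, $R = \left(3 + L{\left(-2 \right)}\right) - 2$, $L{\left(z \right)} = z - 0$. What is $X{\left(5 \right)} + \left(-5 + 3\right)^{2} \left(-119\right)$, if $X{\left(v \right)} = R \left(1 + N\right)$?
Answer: $- \frac{3348}{7} \approx -478.29$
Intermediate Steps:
$L{\left(z \right)} = z$ ($L{\left(z \right)} = z + 0 = z$)
$R = -1$ ($R = \left(3 - 2\right) - 2 = 1 - 2 = -1$)
$N = \frac{9}{7}$ ($N = \frac{9}{7} - 0 = \frac{9}{7} + 0 = \frac{9}{7} \approx 1.2857$)
$X{\left(v \right)} = - \frac{16}{7}$ ($X{\left(v \right)} = - (1 + \frac{9}{7}) = \left(-1\right) \frac{16}{7} = - \frac{16}{7}$)
$X{\left(5 \right)} + \left(-5 + 3\right)^{2} \left(-119\right) = - \frac{16}{7} + \left(-5 + 3\right)^{2} \left(-119\right) = - \frac{16}{7} + \left(-2\right)^{2} \left(-119\right) = - \frac{16}{7} + 4 \left(-119\right) = - \frac{16}{7} - 476 = - \frac{3348}{7}$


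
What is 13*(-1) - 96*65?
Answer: -6253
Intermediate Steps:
13*(-1) - 96*65 = -13 - 6240 = -6253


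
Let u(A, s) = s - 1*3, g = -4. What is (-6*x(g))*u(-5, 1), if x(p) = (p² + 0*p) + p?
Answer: 144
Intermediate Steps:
u(A, s) = -3 + s (u(A, s) = s - 3 = -3 + s)
x(p) = p + p² (x(p) = (p² + 0) + p = p² + p = p + p²)
(-6*x(g))*u(-5, 1) = (-(-24)*(1 - 4))*(-3 + 1) = -(-24)*(-3)*(-2) = -6*12*(-2) = -72*(-2) = 144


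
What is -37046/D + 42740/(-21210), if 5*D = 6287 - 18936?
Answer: 48401572/3832647 ≈ 12.629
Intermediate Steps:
D = -12649/5 (D = (6287 - 18936)/5 = (1/5)*(-12649) = -12649/5 ≈ -2529.8)
-37046/D + 42740/(-21210) = -37046/(-12649/5) + 42740/(-21210) = -37046*(-5/12649) + 42740*(-1/21210) = 185230/12649 - 4274/2121 = 48401572/3832647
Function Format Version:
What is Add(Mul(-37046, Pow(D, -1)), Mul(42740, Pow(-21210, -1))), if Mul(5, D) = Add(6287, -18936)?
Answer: Rational(48401572, 3832647) ≈ 12.629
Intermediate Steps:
D = Rational(-12649, 5) (D = Mul(Rational(1, 5), Add(6287, -18936)) = Mul(Rational(1, 5), -12649) = Rational(-12649, 5) ≈ -2529.8)
Add(Mul(-37046, Pow(D, -1)), Mul(42740, Pow(-21210, -1))) = Add(Mul(-37046, Pow(Rational(-12649, 5), -1)), Mul(42740, Pow(-21210, -1))) = Add(Mul(-37046, Rational(-5, 12649)), Mul(42740, Rational(-1, 21210))) = Add(Rational(185230, 12649), Rational(-4274, 2121)) = Rational(48401572, 3832647)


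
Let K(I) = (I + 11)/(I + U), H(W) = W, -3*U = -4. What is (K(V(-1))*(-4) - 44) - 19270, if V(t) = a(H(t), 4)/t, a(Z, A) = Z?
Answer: -135342/7 ≈ -19335.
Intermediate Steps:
U = 4/3 (U = -1/3*(-4) = 4/3 ≈ 1.3333)
V(t) = 1 (V(t) = t/t = 1)
K(I) = (11 + I)/(4/3 + I) (K(I) = (I + 11)/(I + 4/3) = (11 + I)/(4/3 + I))
(K(V(-1))*(-4) - 44) - 19270 = ((3*(11 + 1)/(4 + 3*1))*(-4) - 44) - 19270 = ((3*12/(4 + 3))*(-4) - 44) - 19270 = ((3*12/7)*(-4) - 44) - 19270 = ((3*(1/7)*12)*(-4) - 44) - 19270 = ((36/7)*(-4) - 44) - 19270 = (-144/7 - 44) - 19270 = -452/7 - 19270 = -135342/7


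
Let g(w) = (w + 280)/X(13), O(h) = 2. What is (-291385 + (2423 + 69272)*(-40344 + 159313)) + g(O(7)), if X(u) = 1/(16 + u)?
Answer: 8529199248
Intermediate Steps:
g(w) = 8120 + 29*w (g(w) = (w + 280)/(1/(16 + 13)) = (280 + w)/(1/29) = (280 + w)*29 = 8120 + 29*w)
(-291385 + (2423 + 69272)*(-40344 + 159313)) + g(O(7)) = (-291385 + (2423 + 69272)*(-40344 + 159313)) + (8120 + 29*2) = (-291385 + 71695*118969) + (8120 + 58) = (-291385 + 8529482455) + 8178 = 8529191070 + 8178 = 8529199248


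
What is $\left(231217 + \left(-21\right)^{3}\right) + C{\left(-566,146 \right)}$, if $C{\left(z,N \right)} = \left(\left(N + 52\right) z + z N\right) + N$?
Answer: $27398$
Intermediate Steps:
$C{\left(z,N \right)} = N + N z + z \left(52 + N\right)$ ($C{\left(z,N \right)} = \left(\left(52 + N\right) z + N z\right) + N = \left(z \left(52 + N\right) + N z\right) + N = \left(N z + z \left(52 + N\right)\right) + N = N + N z + z \left(52 + N\right)$)
$\left(231217 + \left(-21\right)^{3}\right) + C{\left(-566,146 \right)} = \left(231217 + \left(-21\right)^{3}\right) + \left(146 + 52 \left(-566\right) + 2 \cdot 146 \left(-566\right)\right) = \left(231217 - 9261\right) - 194558 = 221956 - 194558 = 27398$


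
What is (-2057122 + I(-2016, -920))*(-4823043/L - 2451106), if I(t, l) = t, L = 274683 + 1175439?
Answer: 1219835945018920925/241687 ≈ 5.0472e+12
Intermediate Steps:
L = 1450122
(-2057122 + I(-2016, -920))*(-4823043/L - 2451106) = (-2057122 - 2016)*(-4823043/1450122 - 2451106) = -2059138*(-4823043*1/1450122 - 2451106) = -2059138*(-1607681/483374 - 2451106) = -2059138*(-1184802519325/483374) = 1219835945018920925/241687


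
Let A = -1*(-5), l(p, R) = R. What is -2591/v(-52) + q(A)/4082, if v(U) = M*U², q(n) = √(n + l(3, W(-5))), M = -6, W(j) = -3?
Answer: 2591/16224 + √2/4082 ≈ 0.16005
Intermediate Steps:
A = 5
q(n) = √(-3 + n) (q(n) = √(n - 3) = √(-3 + n))
v(U) = -6*U²
-2591/v(-52) + q(A)/4082 = -2591/((-6*(-52)²)) + √(-3 + 5)/4082 = -2591/((-6*2704)) + √2*(1/4082) = -2591/(-16224) + √2/4082 = -2591*(-1/16224) + √2/4082 = 2591/16224 + √2/4082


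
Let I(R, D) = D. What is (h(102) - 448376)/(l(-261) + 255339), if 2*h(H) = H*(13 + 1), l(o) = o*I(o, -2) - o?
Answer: -223831/128061 ≈ -1.7478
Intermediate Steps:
l(o) = -3*o (l(o) = o*(-2) - o = -2*o - o = -3*o)
h(H) = 7*H (h(H) = (H*(13 + 1))/2 = (H*14)/2 = (14*H)/2 = 7*H)
(h(102) - 448376)/(l(-261) + 255339) = (7*102 - 448376)/(-3*(-261) + 255339) = (714 - 448376)/(783 + 255339) = -447662/256122 = -447662*1/256122 = -223831/128061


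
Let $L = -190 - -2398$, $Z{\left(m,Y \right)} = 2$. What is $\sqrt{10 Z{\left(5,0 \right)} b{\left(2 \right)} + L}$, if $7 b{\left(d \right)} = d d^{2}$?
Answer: $\frac{16 \sqrt{427}}{7} \approx 47.232$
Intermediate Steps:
$L = 2208$ ($L = -190 + 2398 = 2208$)
$b{\left(d \right)} = \frac{d^{3}}{7}$ ($b{\left(d \right)} = \frac{d d^{2}}{7} = \frac{d^{3}}{7}$)
$\sqrt{10 Z{\left(5,0 \right)} b{\left(2 \right)} + L} = \sqrt{10 \cdot 2 \frac{2^{3}}{7} + 2208} = \sqrt{20 \cdot \frac{1}{7} \cdot 8 + 2208} = \sqrt{20 \cdot \frac{8}{7} + 2208} = \sqrt{\frac{160}{7} + 2208} = \sqrt{\frac{15616}{7}} = \frac{16 \sqrt{427}}{7}$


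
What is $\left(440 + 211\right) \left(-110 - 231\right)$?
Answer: $-221991$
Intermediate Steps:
$\left(440 + 211\right) \left(-110 - 231\right) = 651 \left(-341\right) = -221991$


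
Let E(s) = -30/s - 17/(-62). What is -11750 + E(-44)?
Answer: -4006424/341 ≈ -11749.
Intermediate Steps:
E(s) = 17/62 - 30/s (E(s) = -30/s - 17*(-1/62) = -30/s + 17/62 = 17/62 - 30/s)
-11750 + E(-44) = -11750 + (17/62 - 30/(-44)) = -11750 + (17/62 - 30*(-1/44)) = -11750 + (17/62 + 15/22) = -11750 + 326/341 = -4006424/341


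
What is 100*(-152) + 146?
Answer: -15054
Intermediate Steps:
100*(-152) + 146 = -15200 + 146 = -15054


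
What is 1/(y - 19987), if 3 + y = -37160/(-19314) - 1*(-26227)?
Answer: 9657/60249289 ≈ 0.00016028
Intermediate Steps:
y = 253263748/9657 (y = -3 + (-37160/(-19314) - 1*(-26227)) = -3 + (-37160*(-1/19314) + 26227) = -3 + (18580/9657 + 26227) = -3 + 253292719/9657 = 253263748/9657 ≈ 26226.)
1/(y - 19987) = 1/(253263748/9657 - 19987) = 1/(60249289/9657) = 9657/60249289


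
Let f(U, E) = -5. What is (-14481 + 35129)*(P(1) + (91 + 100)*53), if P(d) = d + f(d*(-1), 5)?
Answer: 208937112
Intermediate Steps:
P(d) = -5 + d (P(d) = d - 5 = -5 + d)
(-14481 + 35129)*(P(1) + (91 + 100)*53) = (-14481 + 35129)*((-5 + 1) + (91 + 100)*53) = 20648*(-4 + 191*53) = 20648*(-4 + 10123) = 20648*10119 = 208937112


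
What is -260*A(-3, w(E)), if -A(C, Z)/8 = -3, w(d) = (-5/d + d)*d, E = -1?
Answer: -6240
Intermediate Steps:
w(d) = d*(d - 5/d) (w(d) = (d - 5/d)*d = d*(d - 5/d))
A(C, Z) = 24 (A(C, Z) = -8*(-3) = 24)
-260*A(-3, w(E)) = -260*24 = -6240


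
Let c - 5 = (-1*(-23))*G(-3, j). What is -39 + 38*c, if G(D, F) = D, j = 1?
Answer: -2471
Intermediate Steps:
c = -64 (c = 5 - 1*(-23)*(-3) = 5 + 23*(-3) = 5 - 69 = -64)
-39 + 38*c = -39 + 38*(-64) = -39 - 2432 = -2471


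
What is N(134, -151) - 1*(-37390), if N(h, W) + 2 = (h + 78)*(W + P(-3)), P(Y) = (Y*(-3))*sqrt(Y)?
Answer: 5376 + 1908*I*sqrt(3) ≈ 5376.0 + 3304.8*I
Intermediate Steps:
P(Y) = -3*Y**(3/2) (P(Y) = (-3*Y)*sqrt(Y) = -3*Y**(3/2))
N(h, W) = -2 + (78 + h)*(W + 9*I*sqrt(3)) (N(h, W) = -2 + (h + 78)*(W - (-9)*I*sqrt(3)) = -2 + (78 + h)*(W - (-9)*I*sqrt(3)) = -2 + (78 + h)*(W + 9*I*sqrt(3)))
N(134, -151) - 1*(-37390) = (-2 + 78*(-151) - 151*134 + 702*I*sqrt(3) + 9*I*134*sqrt(3)) - 1*(-37390) = (-2 - 11778 - 20234 + 702*I*sqrt(3) + 1206*I*sqrt(3)) + 37390 = (-32014 + 1908*I*sqrt(3)) + 37390 = 5376 + 1908*I*sqrt(3)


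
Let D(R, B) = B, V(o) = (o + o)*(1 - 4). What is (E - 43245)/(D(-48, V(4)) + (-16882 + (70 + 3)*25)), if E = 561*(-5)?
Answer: 15350/5027 ≈ 3.0535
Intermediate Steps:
E = -2805
V(o) = -6*o (V(o) = (2*o)*(-3) = -6*o)
(E - 43245)/(D(-48, V(4)) + (-16882 + (70 + 3)*25)) = (-2805 - 43245)/(-6*4 + (-16882 + (70 + 3)*25)) = -46050/(-24 + (-16882 + 73*25)) = -46050/(-24 + (-16882 + 1825)) = -46050/(-24 - 15057) = -46050/(-15081) = -46050*(-1/15081) = 15350/5027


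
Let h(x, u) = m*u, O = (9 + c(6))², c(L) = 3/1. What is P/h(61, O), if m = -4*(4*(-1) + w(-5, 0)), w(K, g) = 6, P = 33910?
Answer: -16955/576 ≈ -29.436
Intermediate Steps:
c(L) = 3 (c(L) = 3*1 = 3)
O = 144 (O = (9 + 3)² = 12² = 144)
m = -8 (m = -4*(4*(-1) + 6) = -4*(-4 + 6) = -4*2 = -8)
h(x, u) = -8*u
P/h(61, O) = 33910/((-8*144)) = 33910/(-1152) = 33910*(-1/1152) = -16955/576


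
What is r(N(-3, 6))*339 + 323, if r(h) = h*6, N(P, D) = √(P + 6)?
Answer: 323 + 2034*√3 ≈ 3846.0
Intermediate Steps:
N(P, D) = √(6 + P)
r(h) = 6*h
r(N(-3, 6))*339 + 323 = (6*√(6 - 3))*339 + 323 = (6*√3)*339 + 323 = 2034*√3 + 323 = 323 + 2034*√3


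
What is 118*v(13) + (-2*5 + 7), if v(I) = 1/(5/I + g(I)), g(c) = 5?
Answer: 662/35 ≈ 18.914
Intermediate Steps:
v(I) = 1/(5 + 5/I) (v(I) = 1/(5/I + 5) = 1/(5 + 5/I))
118*v(13) + (-2*5 + 7) = 118*((⅕)*13/(1 + 13)) + (-2*5 + 7) = 118*((⅕)*13/14) + (-10 + 7) = 118*((⅕)*13*(1/14)) - 3 = 118*(13/70) - 3 = 767/35 - 3 = 662/35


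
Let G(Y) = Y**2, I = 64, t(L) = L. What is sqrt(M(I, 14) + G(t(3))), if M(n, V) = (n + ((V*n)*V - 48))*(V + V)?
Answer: 13*sqrt(2081) ≈ 593.03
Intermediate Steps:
M(n, V) = 2*V*(-48 + n + n*V**2) (M(n, V) = (n + (n*V**2 - 48))*(2*V) = (n + (-48 + n*V**2))*(2*V) = (-48 + n + n*V**2)*(2*V) = 2*V*(-48 + n + n*V**2))
sqrt(M(I, 14) + G(t(3))) = sqrt(2*14*(-48 + 64 + 64*14**2) + 3**2) = sqrt(2*14*(-48 + 64 + 64*196) + 9) = sqrt(2*14*(-48 + 64 + 12544) + 9) = sqrt(2*14*12560 + 9) = sqrt(351680 + 9) = sqrt(351689) = 13*sqrt(2081)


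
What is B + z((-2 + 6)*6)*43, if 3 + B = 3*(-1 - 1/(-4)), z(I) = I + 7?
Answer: 5311/4 ≈ 1327.8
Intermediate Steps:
z(I) = 7 + I
B = -21/4 (B = -3 + 3*(-1 - 1/(-4)) = -3 + 3*(-1 - 1*(-¼)) = -3 + 3*(-1 + ¼) = -3 + 3*(-¾) = -3 - 9/4 = -21/4 ≈ -5.2500)
B + z((-2 + 6)*6)*43 = -21/4 + (7 + (-2 + 6)*6)*43 = -21/4 + (7 + 4*6)*43 = -21/4 + (7 + 24)*43 = -21/4 + 31*43 = -21/4 + 1333 = 5311/4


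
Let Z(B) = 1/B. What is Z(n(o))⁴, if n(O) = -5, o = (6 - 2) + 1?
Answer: 1/625 ≈ 0.0016000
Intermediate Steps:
o = 5 (o = 4 + 1 = 5)
Z(B) = 1/B
Z(n(o))⁴ = (1/(-5))⁴ = (-⅕)⁴ = 1/625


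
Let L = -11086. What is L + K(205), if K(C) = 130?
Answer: -10956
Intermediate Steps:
L + K(205) = -11086 + 130 = -10956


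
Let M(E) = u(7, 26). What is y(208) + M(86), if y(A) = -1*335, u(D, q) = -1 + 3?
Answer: -333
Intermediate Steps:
u(D, q) = 2
M(E) = 2
y(A) = -335
y(208) + M(86) = -335 + 2 = -333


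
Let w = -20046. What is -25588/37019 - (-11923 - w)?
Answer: -300730925/37019 ≈ -8123.7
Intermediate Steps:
-25588/37019 - (-11923 - w) = -25588/37019 - (-11923 - 1*(-20046)) = -25588*1/37019 - (-11923 + 20046) = -25588/37019 - 1*8123 = -25588/37019 - 8123 = -300730925/37019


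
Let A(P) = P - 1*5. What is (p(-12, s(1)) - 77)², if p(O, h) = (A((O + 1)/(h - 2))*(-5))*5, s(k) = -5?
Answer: 3721/49 ≈ 75.939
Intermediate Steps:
A(P) = -5 + P (A(P) = P - 5 = -5 + P)
p(O, h) = 125 - 25*(1 + O)/(-2 + h) (p(O, h) = ((-5 + (O + 1)/(h - 2))*(-5))*5 = ((-5 + (1 + O)/(-2 + h))*(-5))*5 = (25 - 5*(1 + O)/(-2 + h))*5 = 125 - 25*(1 + O)/(-2 + h))
(p(-12, s(1)) - 77)² = (25*(-11 - 1*(-12) + 5*(-5))/(-2 - 5) - 77)² = (25*(-11 + 12 - 25)/(-7) - 77)² = (25*(-⅐)*(-24) - 77)² = (600/7 - 77)² = (61/7)² = 3721/49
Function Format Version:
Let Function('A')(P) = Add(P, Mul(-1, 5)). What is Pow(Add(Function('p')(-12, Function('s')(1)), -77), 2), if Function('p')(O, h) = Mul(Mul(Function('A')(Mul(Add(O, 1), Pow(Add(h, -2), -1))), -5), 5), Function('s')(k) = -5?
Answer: Rational(3721, 49) ≈ 75.939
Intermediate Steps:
Function('A')(P) = Add(-5, P) (Function('A')(P) = Add(P, -5) = Add(-5, P))
Function('p')(O, h) = Add(125, Mul(-25, Pow(Add(-2, h), -1), Add(1, O))) (Function('p')(O, h) = Mul(Mul(Add(-5, Mul(Add(O, 1), Pow(Add(h, -2), -1))), -5), 5) = Mul(Mul(Add(-5, Mul(Add(1, O), Pow(Add(-2, h), -1))), -5), 5) = Mul(Mul(Add(-5, Mul(Pow(Add(-2, h), -1), Add(1, O))), -5), 5) = Mul(Add(25, Mul(-5, Pow(Add(-2, h), -1), Add(1, O))), 5) = Add(125, Mul(-25, Pow(Add(-2, h), -1), Add(1, O))))
Pow(Add(Function('p')(-12, Function('s')(1)), -77), 2) = Pow(Add(Mul(25, Pow(Add(-2, -5), -1), Add(-11, Mul(-1, -12), Mul(5, -5))), -77), 2) = Pow(Add(Mul(25, Pow(-7, -1), Add(-11, 12, -25)), -77), 2) = Pow(Add(Mul(25, Rational(-1, 7), -24), -77), 2) = Pow(Add(Rational(600, 7), -77), 2) = Pow(Rational(61, 7), 2) = Rational(3721, 49)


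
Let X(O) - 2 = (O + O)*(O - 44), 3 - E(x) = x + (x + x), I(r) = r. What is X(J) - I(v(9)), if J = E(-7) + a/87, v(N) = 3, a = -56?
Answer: -7306513/7569 ≈ -965.32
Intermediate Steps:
E(x) = 3 - 3*x (E(x) = 3 - (x + (x + x)) = 3 - (x + 2*x) = 3 - 3*x)
J = 2032/87 (J = (3 - 3*(-7)) - 56/87 = (3 + 21) - 56*1/87 = 24 - 56/87 = 2032/87 ≈ 23.356)
X(O) = 2 + 2*O*(-44 + O) (X(O) = 2 + (O + O)*(O - 44) = 2 + (2*O)*(-44 + O) = 2 + 2*O*(-44 + O))
X(J) - I(v(9)) = (2 - 88*2032/87 + 2*(2032/87)²) - 1*3 = (2 - 178816/87 + 2*(4129024/7569)) - 3 = (2 - 178816/87 + 8258048/7569) - 3 = -7283806/7569 - 3 = -7306513/7569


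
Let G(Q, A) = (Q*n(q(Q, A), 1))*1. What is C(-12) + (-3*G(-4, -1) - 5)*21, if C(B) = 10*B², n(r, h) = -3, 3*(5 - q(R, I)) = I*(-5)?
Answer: 579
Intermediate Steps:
q(R, I) = 5 + 5*I/3 (q(R, I) = 5 - I*(-5)/3 = 5 - (-5)*I/3 = 5 + 5*I/3)
G(Q, A) = -3*Q (G(Q, A) = (Q*(-3))*1 = -3*Q*1 = -3*Q)
C(-12) + (-3*G(-4, -1) - 5)*21 = 10*(-12)² + (-(-9)*(-4) - 5)*21 = 10*144 + (-3*12 - 5)*21 = 1440 + (-36 - 5)*21 = 1440 - 41*21 = 1440 - 861 = 579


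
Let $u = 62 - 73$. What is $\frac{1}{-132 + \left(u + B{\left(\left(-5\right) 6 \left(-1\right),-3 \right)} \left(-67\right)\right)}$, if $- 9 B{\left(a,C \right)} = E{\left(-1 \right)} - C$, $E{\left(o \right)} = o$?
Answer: $- \frac{9}{1153} \approx -0.0078057$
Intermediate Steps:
$u = -11$ ($u = 62 - 73 = -11$)
$B{\left(a,C \right)} = \frac{1}{9} + \frac{C}{9}$ ($B{\left(a,C \right)} = - \frac{-1 - C}{9} = \frac{1}{9} + \frac{C}{9}$)
$\frac{1}{-132 + \left(u + B{\left(\left(-5\right) 6 \left(-1\right),-3 \right)} \left(-67\right)\right)} = \frac{1}{-132 - \left(11 - \left(\frac{1}{9} + \frac{1}{9} \left(-3\right)\right) \left(-67\right)\right)} = \frac{1}{-132 - \left(11 - \left(\frac{1}{9} - \frac{1}{3}\right) \left(-67\right)\right)} = \frac{1}{-132 - - \frac{35}{9}} = \frac{1}{-132 + \left(-11 + \frac{134}{9}\right)} = \frac{1}{-132 + \frac{35}{9}} = \frac{1}{- \frac{1153}{9}} = - \frac{9}{1153}$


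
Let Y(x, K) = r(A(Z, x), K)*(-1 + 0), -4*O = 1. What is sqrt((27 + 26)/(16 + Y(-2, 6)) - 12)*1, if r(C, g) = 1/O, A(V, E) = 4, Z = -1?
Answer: I*sqrt(935)/10 ≈ 3.0578*I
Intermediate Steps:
O = -1/4 (O = -1/4*1 = -1/4 ≈ -0.25000)
r(C, g) = -4 (r(C, g) = 1/(-1/4) = -4)
Y(x, K) = 4 (Y(x, K) = -4*(-1 + 0) = -4*(-1) = 4)
sqrt((27 + 26)/(16 + Y(-2, 6)) - 12)*1 = sqrt((27 + 26)/(16 + 4) - 12)*1 = sqrt(53/20 - 12)*1 = sqrt(-187/20)*1 = (I*sqrt(935)/10)*1 = I*sqrt(935)/10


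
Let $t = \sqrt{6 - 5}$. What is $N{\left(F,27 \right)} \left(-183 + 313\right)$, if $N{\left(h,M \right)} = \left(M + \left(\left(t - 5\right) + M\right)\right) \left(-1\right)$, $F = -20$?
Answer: $-6500$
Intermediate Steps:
$t = 1$ ($t = \sqrt{1} = 1$)
$N{\left(h,M \right)} = 4 - 2 M$ ($N{\left(h,M \right)} = \left(M + \left(\left(1 - 5\right) + M\right)\right) \left(-1\right) = \left(M + \left(-4 + M\right)\right) \left(-1\right) = \left(-4 + 2 M\right) \left(-1\right) = 4 - 2 M$)
$N{\left(F,27 \right)} \left(-183 + 313\right) = \left(4 - 54\right) \left(-183 + 313\right) = \left(4 - 54\right) 130 = \left(-50\right) 130 = -6500$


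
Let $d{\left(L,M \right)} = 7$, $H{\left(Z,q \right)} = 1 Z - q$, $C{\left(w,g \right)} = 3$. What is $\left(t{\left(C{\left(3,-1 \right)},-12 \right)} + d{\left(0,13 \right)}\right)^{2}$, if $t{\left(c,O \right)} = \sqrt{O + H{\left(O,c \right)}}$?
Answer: $22 + 42 i \sqrt{3} \approx 22.0 + 72.746 i$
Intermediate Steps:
$H{\left(Z,q \right)} = Z - q$
$t{\left(c,O \right)} = \sqrt{- c + 2 O}$ ($t{\left(c,O \right)} = \sqrt{O + \left(O - c\right)} = \sqrt{- c + 2 O}$)
$\left(t{\left(C{\left(3,-1 \right)},-12 \right)} + d{\left(0,13 \right)}\right)^{2} = \left(\sqrt{\left(-1\right) 3 + 2 \left(-12\right)} + 7\right)^{2} = \left(\sqrt{-3 - 24} + 7\right)^{2} = \left(\sqrt{-27} + 7\right)^{2} = \left(3 i \sqrt{3} + 7\right)^{2} = \left(7 + 3 i \sqrt{3}\right)^{2}$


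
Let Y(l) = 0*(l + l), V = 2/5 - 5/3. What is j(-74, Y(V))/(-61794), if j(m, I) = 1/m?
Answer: 1/4572756 ≈ 2.1869e-7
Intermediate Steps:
V = -19/15 (V = 2*(⅕) - 5*⅓ = ⅖ - 5/3 = -19/15 ≈ -1.2667)
Y(l) = 0 (Y(l) = 0*(2*l) = 0)
j(-74, Y(V))/(-61794) = 1/(-74*(-61794)) = -1/74*(-1/61794) = 1/4572756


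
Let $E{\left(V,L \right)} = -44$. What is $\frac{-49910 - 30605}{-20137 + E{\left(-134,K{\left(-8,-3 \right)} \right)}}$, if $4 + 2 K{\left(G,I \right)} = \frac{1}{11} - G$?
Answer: $\frac{80515}{20181} \approx 3.9896$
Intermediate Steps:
$K{\left(G,I \right)} = - \frac{43}{22} - \frac{G}{2}$ ($K{\left(G,I \right)} = -2 + \frac{\frac{1}{11} - G}{2} = -2 - \left(- \frac{1}{22} + \frac{G}{2}\right) = - \frac{43}{22} - \frac{G}{2}$)
$\frac{-49910 - 30605}{-20137 + E{\left(-134,K{\left(-8,-3 \right)} \right)}} = \frac{-49910 - 30605}{-20137 - 44} = - \frac{80515}{-20181} = \left(-80515\right) \left(- \frac{1}{20181}\right) = \frac{80515}{20181}$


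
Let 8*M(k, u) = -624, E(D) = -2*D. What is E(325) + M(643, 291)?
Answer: -728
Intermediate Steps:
M(k, u) = -78 (M(k, u) = (⅛)*(-624) = -78)
E(325) + M(643, 291) = -2*325 - 78 = -650 - 78 = -728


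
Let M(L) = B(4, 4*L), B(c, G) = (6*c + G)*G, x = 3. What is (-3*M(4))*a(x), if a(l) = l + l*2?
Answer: -17280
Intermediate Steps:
a(l) = 3*l (a(l) = l + 2*l = 3*l)
B(c, G) = G*(G + 6*c) (B(c, G) = (G + 6*c)*G = G*(G + 6*c))
M(L) = 4*L*(24 + 4*L) (M(L) = (4*L)*(4*L + 6*4) = (4*L)*(4*L + 24) = (4*L)*(24 + 4*L) = 4*L*(24 + 4*L))
(-3*M(4))*a(x) = (-48*4*(6 + 4))*(3*3) = -48*4*10*9 = -3*640*9 = -1920*9 = -17280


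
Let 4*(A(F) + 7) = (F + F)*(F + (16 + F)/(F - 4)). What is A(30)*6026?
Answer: 36782704/13 ≈ 2.8294e+6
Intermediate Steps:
A(F) = -7 + F*(F + (16 + F)/(-4 + F))/2 (A(F) = -7 + ((F + F)*(F + (16 + F)/(F - 4)))/4 = -7 + ((2*F)*(F + (16 + F)/(-4 + F)))/4 = -7 + (2*F*(F + (16 + F)/(-4 + F)))/4 = -7 + F*(F + (16 + F)/(-4 + F))/2)
A(30)*6026 = ((56 + 30**3 - 3*30**2 + 2*30)/(2*(-4 + 30)))*6026 = ((1/2)*(56 + 27000 - 3*900 + 60)/26)*6026 = ((1/2)*(1/26)*(56 + 27000 - 2700 + 60))*6026 = ((1/2)*(1/26)*24416)*6026 = (6104/13)*6026 = 36782704/13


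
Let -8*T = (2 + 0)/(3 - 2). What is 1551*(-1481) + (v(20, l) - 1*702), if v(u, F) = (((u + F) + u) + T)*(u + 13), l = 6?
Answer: -9184893/4 ≈ -2.2962e+6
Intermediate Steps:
T = -¼ (T = -(2 + 0)/(8*(3 - 2)) = -1/(4*1) = -1/4 = -⅛*2 = -¼ ≈ -0.25000)
v(u, F) = (13 + u)*(-¼ + F + 2*u) (v(u, F) = (((u + F) + u) - ¼)*(u + 13) = (((F + u) + u) - ¼)*(13 + u) = ((F + 2*u) - ¼)*(13 + u) = (-¼ + F + 2*u)*(13 + u) = (13 + u)*(-¼ + F + 2*u))
1551*(-1481) + (v(20, l) - 1*702) = 1551*(-1481) + ((-13/4 + 2*20² + 13*6 + (103/4)*20 + 6*20) - 1*702) = -2297031 + ((-13/4 + 2*400 + 78 + 515 + 120) - 702) = -2297031 + ((-13/4 + 800 + 78 + 515 + 120) - 702) = -2297031 + (6039/4 - 702) = -2297031 + 3231/4 = -9184893/4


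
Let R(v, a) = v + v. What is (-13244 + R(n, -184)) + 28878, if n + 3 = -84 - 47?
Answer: 15366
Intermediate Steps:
n = -134 (n = -3 + (-84 - 47) = -3 - 131 = -134)
R(v, a) = 2*v
(-13244 + R(n, -184)) + 28878 = (-13244 + 2*(-134)) + 28878 = (-13244 - 268) + 28878 = -13512 + 28878 = 15366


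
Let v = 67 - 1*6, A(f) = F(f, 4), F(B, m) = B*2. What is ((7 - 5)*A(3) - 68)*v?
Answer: -3416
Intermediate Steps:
F(B, m) = 2*B
A(f) = 2*f
v = 61 (v = 67 - 6 = 61)
((7 - 5)*A(3) - 68)*v = ((7 - 5)*(2*3) - 68)*61 = (2*6 - 68)*61 = (12 - 68)*61 = -56*61 = -3416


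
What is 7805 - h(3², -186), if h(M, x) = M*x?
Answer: 9479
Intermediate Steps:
7805 - h(3², -186) = 7805 - 3²*(-186) = 7805 - 9*(-186) = 7805 - 1*(-1674) = 7805 + 1674 = 9479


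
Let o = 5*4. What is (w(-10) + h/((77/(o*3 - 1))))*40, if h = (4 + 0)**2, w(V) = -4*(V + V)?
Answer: 284160/77 ≈ 3690.4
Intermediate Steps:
w(V) = -8*V
o = 20
h = 16 (h = 4**2 = 16)
(w(-10) + h/((77/(o*3 - 1))))*40 = (-8*(-10) + 16/((77/(20*3 - 1))))*40 = (80 + 16/((77/(60 - 1))))*40 = (80 + 16/((77/59)))*40 = (80 + 16/((77*(1/59))))*40 = (80 + 16/(77/59))*40 = (80 + 16*(59/77))*40 = (80 + 944/77)*40 = (7104/77)*40 = 284160/77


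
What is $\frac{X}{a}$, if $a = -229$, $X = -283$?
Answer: $\frac{283}{229} \approx 1.2358$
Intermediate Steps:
$\frac{X}{a} = - \frac{283}{-229} = \left(-283\right) \left(- \frac{1}{229}\right) = \frac{283}{229}$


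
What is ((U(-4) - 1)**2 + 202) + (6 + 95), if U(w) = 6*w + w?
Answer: 1144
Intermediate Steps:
U(w) = 7*w
((U(-4) - 1)**2 + 202) + (6 + 95) = ((7*(-4) - 1)**2 + 202) + (6 + 95) = ((-28 - 1)**2 + 202) + 101 = ((-29)**2 + 202) + 101 = (841 + 202) + 101 = 1043 + 101 = 1144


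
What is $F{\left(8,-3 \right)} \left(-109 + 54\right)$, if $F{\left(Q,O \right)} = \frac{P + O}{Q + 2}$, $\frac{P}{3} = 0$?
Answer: $\frac{33}{2} \approx 16.5$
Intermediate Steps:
$P = 0$ ($P = 3 \cdot 0 = 0$)
$F{\left(Q,O \right)} = \frac{O}{2 + Q}$ ($F{\left(Q,O \right)} = \frac{0 + O}{Q + 2} = \frac{O}{2 + Q}$)
$F{\left(8,-3 \right)} \left(-109 + 54\right) = - \frac{3}{2 + 8} \left(-109 + 54\right) = - \frac{3}{10} \left(-55\right) = \left(-3\right) \frac{1}{10} \left(-55\right) = \left(- \frac{3}{10}\right) \left(-55\right) = \frac{33}{2}$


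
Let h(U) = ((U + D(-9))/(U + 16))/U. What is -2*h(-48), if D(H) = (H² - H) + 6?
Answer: -1/16 ≈ -0.062500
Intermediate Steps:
D(H) = 6 + H² - H
h(U) = (96 + U)/(U*(16 + U)) (h(U) = ((U + (6 + (-9)² - 1*(-9)))/(U + 16))/U = ((U + (6 + 81 + 9))/(16 + U))/U = ((U + 96)/(16 + U))/U = ((96 + U)/(16 + U))/U = (96 + U)/(U*(16 + U)))
-2*h(-48) = -2*(96 - 48)/((-48)*(16 - 48)) = -(-1)*48/(24*(-32)) = -(-1)*(-1)*48/(24*32) = -2*1/32 = -1/16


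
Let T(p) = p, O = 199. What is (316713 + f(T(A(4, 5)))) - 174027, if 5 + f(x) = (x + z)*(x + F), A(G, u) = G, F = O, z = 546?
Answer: 254331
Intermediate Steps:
F = 199
f(x) = -5 + (199 + x)*(546 + x) (f(x) = -5 + (x + 546)*(x + 199) = -5 + (546 + x)*(199 + x) = -5 + (199 + x)*(546 + x))
(316713 + f(T(A(4, 5)))) - 174027 = (316713 + (108649 + 4² + 745*4)) - 174027 = (316713 + (108649 + 16 + 2980)) - 174027 = (316713 + 111645) - 174027 = 428358 - 174027 = 254331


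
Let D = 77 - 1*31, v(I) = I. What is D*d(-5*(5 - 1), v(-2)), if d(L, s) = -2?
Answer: -92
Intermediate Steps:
D = 46 (D = 77 - 31 = 46)
D*d(-5*(5 - 1), v(-2)) = 46*(-2) = -92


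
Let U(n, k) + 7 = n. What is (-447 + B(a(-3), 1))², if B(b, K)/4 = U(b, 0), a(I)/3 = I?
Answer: 261121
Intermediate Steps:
U(n, k) = -7 + n
a(I) = 3*I
B(b, K) = -28 + 4*b (B(b, K) = 4*(-7 + b) = -28 + 4*b)
(-447 + B(a(-3), 1))² = (-447 + (-28 + 4*(3*(-3))))² = (-447 + (-28 + 4*(-9)))² = (-447 + (-28 - 36))² = (-447 - 64)² = (-511)² = 261121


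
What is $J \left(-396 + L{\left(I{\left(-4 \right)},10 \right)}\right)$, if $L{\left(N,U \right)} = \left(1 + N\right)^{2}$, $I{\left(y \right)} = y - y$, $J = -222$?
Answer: $87690$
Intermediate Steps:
$I{\left(y \right)} = 0$
$J \left(-396 + L{\left(I{\left(-4 \right)},10 \right)}\right) = - 222 \left(-396 + \left(1 + 0\right)^{2}\right) = - 222 \left(-396 + 1^{2}\right) = - 222 \left(-396 + 1\right) = \left(-222\right) \left(-395\right) = 87690$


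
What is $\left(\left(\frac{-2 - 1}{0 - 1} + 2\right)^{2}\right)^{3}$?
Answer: $15625$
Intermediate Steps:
$\left(\left(\frac{-2 - 1}{0 - 1} + 2\right)^{2}\right)^{3} = \left(\left(- \frac{3}{-1} + 2\right)^{2}\right)^{3} = \left(\left(\left(-3\right) \left(-1\right) + 2\right)^{2}\right)^{3} = \left(\left(3 + 2\right)^{2}\right)^{3} = \left(5^{2}\right)^{3} = 25^{3} = 15625$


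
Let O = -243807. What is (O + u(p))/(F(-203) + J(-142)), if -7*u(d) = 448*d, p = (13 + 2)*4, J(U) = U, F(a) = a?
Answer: 82549/115 ≈ 717.82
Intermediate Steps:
p = 60 (p = 15*4 = 60)
u(d) = -64*d
(O + u(p))/(F(-203) + J(-142)) = (-243807 - 64*60)/(-203 - 142) = (-243807 - 3840)/(-345) = -247647*(-1/345) = 82549/115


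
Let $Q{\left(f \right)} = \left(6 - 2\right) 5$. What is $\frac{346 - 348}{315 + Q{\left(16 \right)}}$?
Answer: $- \frac{2}{335} \approx -0.0059702$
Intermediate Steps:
$Q{\left(f \right)} = 20$ ($Q{\left(f \right)} = 4 \cdot 5 = 20$)
$\frac{346 - 348}{315 + Q{\left(16 \right)}} = \frac{346 - 348}{315 + 20} = - \frac{2}{335}$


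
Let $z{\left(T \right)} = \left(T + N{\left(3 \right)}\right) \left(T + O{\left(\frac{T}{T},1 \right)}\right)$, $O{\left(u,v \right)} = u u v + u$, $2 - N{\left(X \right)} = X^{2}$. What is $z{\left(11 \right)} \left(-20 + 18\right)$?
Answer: $-104$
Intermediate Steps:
$N{\left(X \right)} = 2 - X^{2}$
$O{\left(u,v \right)} = u + v u^{2}$ ($O{\left(u,v \right)} = u^{2} v + u = v u^{2} + u = u + v u^{2}$)
$z{\left(T \right)} = \left(-7 + T\right) \left(2 + T\right)$ ($z{\left(T \right)} = \left(T + \left(2 - 3^{2}\right)\right) \left(T + \frac{T}{T} \left(1 + \frac{T}{T} 1\right)\right) = \left(T + \left(2 - 9\right)\right) \left(T + 1 \left(1 + 1 \cdot 1\right)\right) = \left(T + \left(2 - 9\right)\right) \left(T + 1 \left(1 + 1\right)\right) = \left(T - 7\right) \left(T + 1 \cdot 2\right) = \left(-7 + T\right) \left(T + 2\right) = \left(-7 + T\right) \left(2 + T\right)$)
$z{\left(11 \right)} \left(-20 + 18\right) = \left(-14 + 11^{2} - 55\right) \left(-20 + 18\right) = \left(-14 + 121 - 55\right) \left(-2\right) = 52 \left(-2\right) = -104$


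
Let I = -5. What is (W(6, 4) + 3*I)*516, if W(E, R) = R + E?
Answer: -2580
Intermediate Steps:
W(E, R) = E + R
(W(6, 4) + 3*I)*516 = ((6 + 4) + 3*(-5))*516 = (10 - 15)*516 = -5*516 = -2580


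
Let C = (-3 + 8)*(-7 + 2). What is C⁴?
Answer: 390625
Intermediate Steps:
C = -25 (C = 5*(-5) = -25)
C⁴ = (-25)⁴ = 390625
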